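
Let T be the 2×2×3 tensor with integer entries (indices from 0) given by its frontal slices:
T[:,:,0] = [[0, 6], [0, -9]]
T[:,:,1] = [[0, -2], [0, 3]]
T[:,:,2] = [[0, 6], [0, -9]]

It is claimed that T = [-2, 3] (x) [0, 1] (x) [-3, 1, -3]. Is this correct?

Reconstruct entrywise from the claimed factors. For example, T[1,1,0] = -9 and Σₗ aₗ[1]bₗ[1]cₗ[0] = (3)·(1)·(-3) = -9; checking all 12 entries, every one matches. The claim holds.

Yes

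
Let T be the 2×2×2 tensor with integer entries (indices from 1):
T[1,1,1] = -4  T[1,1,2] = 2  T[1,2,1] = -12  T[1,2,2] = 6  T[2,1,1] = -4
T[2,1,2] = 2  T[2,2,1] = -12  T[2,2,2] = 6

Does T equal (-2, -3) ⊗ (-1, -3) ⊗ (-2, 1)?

Reconstruct entry (2,1,1) from the claimed factors: Σₗ aₗ[2]bₗ[1]cₗ[1] = (-3)·(-1)·(-2) = -6, but T[2,1,1] = -4. The claim is false.

No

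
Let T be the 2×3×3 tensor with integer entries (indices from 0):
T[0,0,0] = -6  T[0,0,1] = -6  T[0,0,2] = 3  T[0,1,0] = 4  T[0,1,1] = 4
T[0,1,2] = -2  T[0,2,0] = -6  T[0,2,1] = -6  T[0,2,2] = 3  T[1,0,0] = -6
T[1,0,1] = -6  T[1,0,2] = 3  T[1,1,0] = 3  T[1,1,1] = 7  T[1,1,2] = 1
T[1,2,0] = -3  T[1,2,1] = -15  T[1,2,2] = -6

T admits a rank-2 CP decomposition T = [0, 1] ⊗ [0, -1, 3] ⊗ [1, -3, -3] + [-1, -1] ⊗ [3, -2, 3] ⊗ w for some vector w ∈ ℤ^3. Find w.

Subtract the known terms from T to get the rank-1 residual R = [-1, -1] ⊗ [3, -2, 3] ⊗ w, so R[i,j,k] = a[i]·b[j]·w[k]. Pick indices with nonzero a[0]·b[0] = (-1)·(3) = -3. Only the fibre through (0,0,·) is needed: R[0,0,:] = T[0,0,:] − Σₗ aₗ[0]bₗ[0]cₗ = [-6, -6, 3] − (0)·(0)·[1, -3, -3] = [-6, -6, 3]. Then w[k] = R[0,0,k] / -3 for each k, giving w = [-6, -6, 3] / -3 = [2, 2, -1].

w = [2, 2, -1]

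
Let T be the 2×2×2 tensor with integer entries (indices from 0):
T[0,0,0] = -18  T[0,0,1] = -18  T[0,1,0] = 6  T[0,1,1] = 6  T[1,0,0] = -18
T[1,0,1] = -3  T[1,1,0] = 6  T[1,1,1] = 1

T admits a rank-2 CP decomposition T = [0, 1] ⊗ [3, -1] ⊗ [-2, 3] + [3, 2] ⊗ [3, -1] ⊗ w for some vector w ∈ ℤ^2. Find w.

w = [-2, -2]

Subtract the known terms from T to get the rank-1 residual R = [3, 2] ⊗ [3, -1] ⊗ w, so R[i,j,k] = a[i]·b[j]·w[k]. Pick indices with nonzero a[0]·b[0] = (3)·(3) = 9. Only the fibre through (0,0,·) is needed: R[0,0,:] = T[0,0,:] − Σₗ aₗ[0]bₗ[0]cₗ = [-18, -18] − (0)·(3)·[-2, 3] = [-18, -18]. Then w[k] = R[0,0,k] / 9 for each k, giving w = [-18, -18] / 9 = [-2, -2].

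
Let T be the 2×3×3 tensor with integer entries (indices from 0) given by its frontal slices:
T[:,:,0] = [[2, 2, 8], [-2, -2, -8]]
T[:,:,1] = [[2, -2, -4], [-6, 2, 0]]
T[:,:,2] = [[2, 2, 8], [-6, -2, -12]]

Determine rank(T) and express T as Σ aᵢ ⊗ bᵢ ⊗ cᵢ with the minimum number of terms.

rank(T) = 3

Lower bound: the mode-3 unfolding of T (rows indexed by k, columns by (i,j) = (0,0), (0,1), (0,2), (1,0), (1,1), (1,2)) is [[2, 2, 8, -2, -2, -8], [2, -2, -4, -6, 2, 0], [2, 2, 8, -6, -2, -12]].
There the 3×3 minor on rows k ∈ {0, 1, 2}, columns (i,j) ∈ {(0,0), (0,1), (1,0)} is det [[2, 2, -2], [2, -2, -6], [2, 2, -6]] = 32 ≠ 0, so this unfolding has rank ≥ 3; CP rank is at least every unfolding rank, so rank(T) ≥ 3. (This is only a lower bound: in general the CP rank may exceed every unfolding rank, so we still need to exhibit 3 rank-1 terms summing to T.)
Upper bound: T is a sum of 3 rank-1 terms, T = [0, 1] ⊗ [1, 0, 1] ⊗ [-4, -4, -8] + [1, -1] ⊗ [1, -1, -2] ⊗ [-2, 2, -2] + [1, 0] ⊗ [1, 0, 1] ⊗ [4, 0, 4] (written with every a and b primitive with positive leading entry and the scale carried by c; CP decompositions are not unique, and this one is verified by expanding entrywise), so rank(T) ≤ 3.
These bounds meet, so rank(T) = 3.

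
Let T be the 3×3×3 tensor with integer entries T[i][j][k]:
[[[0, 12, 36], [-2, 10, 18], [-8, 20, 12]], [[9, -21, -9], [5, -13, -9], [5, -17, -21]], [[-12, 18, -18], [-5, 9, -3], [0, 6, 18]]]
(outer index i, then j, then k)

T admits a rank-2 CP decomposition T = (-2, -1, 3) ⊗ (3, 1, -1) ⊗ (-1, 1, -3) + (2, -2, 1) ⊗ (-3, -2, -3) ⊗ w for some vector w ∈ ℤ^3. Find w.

w = (1, -3, -3)

Subtract the known terms from T to get the rank-1 residual R = (2, -2, 1) ⊗ (-3, -2, -3) ⊗ w, so R[i,j,k] = a[i]·b[j]·w[k]. Pick indices with nonzero a[0]·b[0] = (2)·(-3) = -6. Only the fibre through (0,0,·) is needed: R[0,0,:] = T[0,0,:] − Σₗ aₗ[0]bₗ[0]cₗ = [0, 12, 36] − (-2)·(3)·(-1, 1, -3) = [-6, 18, 18]. Then w[k] = R[0,0,k] / -6 for each k, giving w = [-6, 18, 18] / -6 = (1, -3, -3).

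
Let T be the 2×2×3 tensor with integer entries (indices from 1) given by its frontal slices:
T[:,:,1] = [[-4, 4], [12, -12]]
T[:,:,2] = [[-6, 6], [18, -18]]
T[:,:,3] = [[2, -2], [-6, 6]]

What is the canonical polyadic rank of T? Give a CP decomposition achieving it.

rank(T) = 1

Lower bound: T ≠ 0 (e.g. T[1,1,1] = -4), so rank(T) ≥ 1.
Upper bound: if T = a ⊗ b ⊗ c then every fibre of T is a multiple of the corresponding factor, so read the factors off the fibres through the nonzero entry T[1,1,1] = -4.
The mode-1 fibre T[:,1,1] = [-4, 12] gives a = (1, -3) (primitive direction); the mode-2 fibre T[1,:,1] = [-4, 4] gives b = (1, -1); then c[k] = T[1,1,k] / (a[1]·b[1]) = [-4, -6, 2] / 1 = (-4, -6, 2).
Expanding (1, -3) ⊗ (1, -1) ⊗ (-4, -6, 2) reproduces all 12 entries of T, so T = (1, -3) ⊗ (1, -1) ⊗ (-4, -6, 2) and rank(T) ≤ 1.
These bounds meet, so rank(T) = 1.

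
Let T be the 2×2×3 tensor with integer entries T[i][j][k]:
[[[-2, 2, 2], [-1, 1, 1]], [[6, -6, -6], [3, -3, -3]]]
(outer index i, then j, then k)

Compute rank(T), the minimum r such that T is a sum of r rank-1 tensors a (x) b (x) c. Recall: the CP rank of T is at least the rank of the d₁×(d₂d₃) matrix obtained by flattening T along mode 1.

Lower bound: T ≠ 0 (e.g. T[0,0,0] = -2), so rank(T) ≥ 1.
Upper bound: if T = a (x) b (x) c then every fibre of T is a multiple of the corresponding factor, so read the factors off the fibres through the nonzero entry T[0,0,0] = -2.
The mode-1 fibre T[:,0,0] = [-2, 6] gives a = [1, -3] (primitive direction); the mode-2 fibre T[0,:,0] = [-2, -1] gives b = [2, 1]; then c[k] = T[0,0,k] / (a[0]·b[0]) = [-2, 2, 2] / 2 = [-1, 1, 1].
Expanding [1, -3] (x) [2, 1] (x) [-1, 1, 1] reproduces all 12 entries of T, so T = [1, -3] (x) [2, 1] (x) [-1, 1, 1] and rank(T) ≤ 1.
These bounds meet, so rank(T) = 1.

1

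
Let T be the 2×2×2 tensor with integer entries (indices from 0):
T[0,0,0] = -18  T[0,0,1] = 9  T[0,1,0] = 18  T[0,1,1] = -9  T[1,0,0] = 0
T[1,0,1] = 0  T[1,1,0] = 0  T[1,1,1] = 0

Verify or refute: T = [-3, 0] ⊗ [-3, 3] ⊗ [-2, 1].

Yes

Reconstruct entrywise from the claimed factors. For example, T[1,1,0] = 0 and Σₗ aₗ[1]bₗ[1]cₗ[0] = (0)·(3)·(-2) = 0; checking all 8 entries, every one matches. The claim holds.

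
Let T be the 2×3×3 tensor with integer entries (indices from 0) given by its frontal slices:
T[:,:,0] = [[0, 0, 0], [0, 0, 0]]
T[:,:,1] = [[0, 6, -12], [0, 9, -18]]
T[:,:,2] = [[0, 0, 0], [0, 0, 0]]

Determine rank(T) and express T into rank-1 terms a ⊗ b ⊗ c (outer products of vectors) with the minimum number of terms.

Lower bound: T ≠ 0 (e.g. T[0,1,1] = 6), so rank(T) ≥ 1.
Upper bound: if T = a ⊗ b ⊗ c then every fibre of T is a multiple of the corresponding factor, so read the factors off the fibres through the nonzero entry T[0,1,1] = 6.
The mode-1 fibre T[:,1,1] = [6, 9] gives a = (2, 3) (primitive direction); the mode-2 fibre T[0,:,1] = [0, 6, -12] gives b = (0, 1, -2); then c[k] = T[0,1,k] / (a[0]·b[1]) = [0, 6, 0] / 2 = (0, 3, 0).
Expanding (2, 3) ⊗ (0, 1, -2) ⊗ (0, 3, 0) reproduces all 18 entries of T, so T = (2, 3) ⊗ (0, 1, -2) ⊗ (0, 3, 0) and rank(T) ≤ 1.
These bounds meet, so rank(T) = 1.

rank(T) = 1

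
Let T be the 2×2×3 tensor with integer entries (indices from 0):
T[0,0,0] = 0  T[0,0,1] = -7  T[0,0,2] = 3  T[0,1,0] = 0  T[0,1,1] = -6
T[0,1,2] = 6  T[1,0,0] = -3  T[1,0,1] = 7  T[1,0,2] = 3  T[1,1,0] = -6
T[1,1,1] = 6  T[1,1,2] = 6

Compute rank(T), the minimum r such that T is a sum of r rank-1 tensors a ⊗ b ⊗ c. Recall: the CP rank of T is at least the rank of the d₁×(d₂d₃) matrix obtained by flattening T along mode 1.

Lower bound: in the mode-3 unfolding of T (rows indexed by k, columns by (i,j)) the 3×3 minor on rows k ∈ {0, 1, 2}, columns (i,j) ∈ {(0,0), (0,1), (1,0)} is det [[0, 0, -3], [-7, -6, 7], [3, 6, 3]] = 72 ≠ 0, so that unfolding has rank ≥ 3 and hence rank(T) ≥ 3 (CP rank is at least every unfolding rank, though it can be larger).
Upper bound: T is a sum of 3 rank-1 terms, T = (1, -1) ⊗ (1, 1) ⊗ (0, -8, 0) + (1, 2) ⊗ (1, 2) ⊗ (-2, -1, 1) + (2, 1) ⊗ (1, 2) ⊗ (1, 1, 1) (one valid choice — decompositions are not unique — normalised so each a, b is primitive with positive first nonzero entry; check it by expanding all entries), so rank(T) ≤ 3.
These bounds meet, so rank(T) = 3.

3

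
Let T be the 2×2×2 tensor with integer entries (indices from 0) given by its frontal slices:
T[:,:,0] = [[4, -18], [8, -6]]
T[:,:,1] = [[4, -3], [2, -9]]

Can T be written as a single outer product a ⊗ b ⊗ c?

No

The mode-2 unfolding of T (rows indexed by j, columns by (i,k) = (0,0), (0,1), (1,0), (1,1)) is [[4, 4, 8, 2], [-18, -3, -6, -9]].
There the 2×2 minor on rows j ∈ {0, 1}, columns (i,k) ∈ {(0,0), (0,1)} is det [[4, 4], [-18, -3]] = 60 ≠ 0, so this unfolding has rank ≥ 2; CP rank is at least every unfolding rank, so rank(T) ≥ 2.
In particular rank(T) ≥ 2 > 1, so T is not rank-1.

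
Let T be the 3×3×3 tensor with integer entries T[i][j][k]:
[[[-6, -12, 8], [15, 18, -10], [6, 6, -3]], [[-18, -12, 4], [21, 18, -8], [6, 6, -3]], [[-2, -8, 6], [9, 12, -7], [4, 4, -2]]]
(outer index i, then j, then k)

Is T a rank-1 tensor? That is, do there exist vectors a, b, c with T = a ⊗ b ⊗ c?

The mode-3 unfolding of T (rows indexed by k, columns by (i,j) = (0,0), (0,1), (0,2), (1,0), (1,1), (1,2), (2,0), (2,1), (2,2)) is [[-6, 15, 6, -18, 21, 6, -2, 9, 4], [-12, 18, 6, -12, 18, 6, -8, 12, 4], [8, -10, -3, 4, -8, -3, 6, -7, -2]].
There the 2×2 minor on rows k ∈ {0, 1}, columns (i,j) ∈ {(0,0), (0,1)} is det [[-6, 15], [-12, 18]] = 72 ≠ 0, so this unfolding has rank ≥ 2; CP rank is at least every unfolding rank, so rank(T) ≥ 2.
In particular rank(T) ≥ 2 > 1, so T is not rank-1.

No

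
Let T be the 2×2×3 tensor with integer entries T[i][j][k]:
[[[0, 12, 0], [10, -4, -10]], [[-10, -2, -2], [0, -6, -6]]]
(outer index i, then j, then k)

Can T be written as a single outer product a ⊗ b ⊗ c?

No

The mode-3 unfolding of T (rows indexed by k, columns by (i,j) = (0,0), (0,1), (1,0), (1,1)) is [[0, 10, -10, 0], [12, -4, -2, -6], [0, -10, -2, -6]].
There the 3×3 minor on rows k ∈ {0, 1, 2}, columns (i,j) ∈ {(0,0), (0,1), (1,0)} is det [[0, 10, -10], [12, -4, -2], [0, -10, -2]] = 1440 ≠ 0, so this unfolding has rank ≥ 3; CP rank is at least every unfolding rank, so rank(T) ≥ 3.
In particular rank(T) ≥ 3 > 1, so T is not rank-1.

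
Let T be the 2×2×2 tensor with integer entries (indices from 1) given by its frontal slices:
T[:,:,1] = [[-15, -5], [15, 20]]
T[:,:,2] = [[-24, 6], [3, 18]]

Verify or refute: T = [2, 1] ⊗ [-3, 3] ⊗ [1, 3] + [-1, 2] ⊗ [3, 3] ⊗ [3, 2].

Reconstruct entry (1,2,1) from the claimed factors: Σₗ aₗ[1]bₗ[2]cₗ[1] = (2)·(3)·(1) + (-1)·(3)·(3) = -3, but T[1,2,1] = -5. The claim is false.

No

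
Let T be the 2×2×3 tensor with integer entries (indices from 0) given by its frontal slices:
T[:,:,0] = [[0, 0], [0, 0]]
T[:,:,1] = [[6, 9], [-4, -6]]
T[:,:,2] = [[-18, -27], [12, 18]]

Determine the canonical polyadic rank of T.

Lower bound: T ≠ 0 (e.g. T[0,0,1] = 6), so rank(T) ≥ 1.
Upper bound: if T = a ⊗ b ⊗ c then every fibre of T is a multiple of the corresponding factor, so read the factors off the fibres through the nonzero entry T[0,0,1] = 6.
The mode-1 fibre T[:,0,1] = [6, -4] gives a = [3, -2] (primitive direction); the mode-2 fibre T[0,:,1] = [6, 9] gives b = [2, 3]; then c[k] = T[0,0,k] / (a[0]·b[0]) = [0, 6, -18] / 6 = [0, 1, -3].
Expanding [3, -2] ⊗ [2, 3] ⊗ [0, 1, -3] reproduces all 12 entries of T, so T = [3, -2] ⊗ [2, 3] ⊗ [0, 1, -3] and rank(T) ≤ 1.
These bounds meet, so rank(T) = 1.

1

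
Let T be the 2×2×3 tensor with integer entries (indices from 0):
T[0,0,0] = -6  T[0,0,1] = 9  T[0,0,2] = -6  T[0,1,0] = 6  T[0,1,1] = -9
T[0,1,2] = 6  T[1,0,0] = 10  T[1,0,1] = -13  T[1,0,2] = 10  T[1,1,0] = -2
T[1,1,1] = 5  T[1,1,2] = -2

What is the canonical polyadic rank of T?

Lower bound: in the mode-3 unfolding of T (rows indexed by k, columns by (i,j)) the 2×2 minor on rows k ∈ {0, 1}, columns (i,j) ∈ {(0,0), (1,0)} is det [[-6, 10], [9, -13]] = -12 ≠ 0, so that unfolding has rank ≥ 2 and hence rank(T) ≥ 2 (CP rank is at least every unfolding rank, though it can be larger).
Upper bound: with S_k = T[:,:,k], the two rank-1 terms a₁b₁ᵀ, a₂b₂ᵀ are the rank-1 members of the pencil x·S₀ + y·S₁.
det(x·S₀ + y·S₁) is −48·x² + 120·xy − 72·y² = (-24)·(2·x − 3·y)(x − y), vanishing at (x:y) = (3:2) and (1:1).
M₁ = 3·S₀ + 2·S₁ = [[0, 0], [4, 4]] = 4·[0, 1][1, 1]ᵀ and M₂ = S₀ + S₁ = [[3, -3], [-3, 3]] = 3·[1, -1][1, -1]ᵀ, so take a₁ = [0, 1], b₁ = [1, 1], a₂ = [1, -1], b₂ = [1, -1].
Each slice is an integer combination of E₁ = a₁b₁ᵀ and E₂ = a₂b₂ᵀ: S₀ = 4·E₁ − 6·E₂, S₁ = −4·E₁ + 9·E₂, S₂ = 4·E₁ − 6·E₂; reading off coefficients, c₁ = [4, -4, 4] and c₂ = [-6, 9, -6].
Hence T = [0, 1] ⊗ [1, 1] ⊗ [4, -4, 4] + [1, -1] ⊗ [1, -1] ⊗ [-6, 9, -6], so rank(T) ≤ 2.
These bounds meet, so rank(T) = 2.

2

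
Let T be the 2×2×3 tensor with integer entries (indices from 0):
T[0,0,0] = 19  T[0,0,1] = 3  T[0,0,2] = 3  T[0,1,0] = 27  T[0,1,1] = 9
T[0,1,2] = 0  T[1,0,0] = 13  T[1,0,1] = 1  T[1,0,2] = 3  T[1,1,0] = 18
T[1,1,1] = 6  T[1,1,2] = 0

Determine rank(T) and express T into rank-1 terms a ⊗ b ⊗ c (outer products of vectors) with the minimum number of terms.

Lower bound: the mode-3 unfolding of T (rows indexed by k, columns by (i,j) = (0,0), (0,1), (1,0), (1,1)) is [[19, 27, 13, 18], [3, 9, 1, 6], [3, 0, 3, 0]].
There the 2×2 minor on rows k ∈ {0, 1}, columns (i,j) ∈ {(0,0), (0,1)} is det [[19, 27], [3, 9]] = 90 ≠ 0, so this unfolding has rank ≥ 2; CP rank is at least every unfolding rank, so rank(T) ≥ 2. (This is only a lower bound: in general the CP rank may exceed every unfolding rank, so we still need to exhibit 2 rank-1 terms summing to T.)
Upper bound — finding two terms. Write S_k = T[:,:,k] for the frontal slices: S₀ = [[19, 27], [13, 18]], S₁ = [[3, 9], [1, 6]], S₂ = [[3, 0], [3, 0]].
If T = a₁ ⊗ b₁ ⊗ c₁ + a₂ ⊗ b₂ ⊗ c₂ then each S_k = c₁[k]·a₁b₁ᵀ + c₂[k]·a₂b₂ᵀ. S₀ and S₁ are linearly independent, so a₁b₁ᵀ and a₂b₂ᵀ must span the same plane of matrices: they are the rank-1 matrices of the form x·S₀ + y·S₁.
det(x·S₀ + y·S₁) is −9·x² + 24·xy + 9·y² = (-3)·(x − 3·y)(3·x + y), vanishing at (x:y) = (3:1) and (1:-3).
M₁ = 3·S₀ + S₁ = [[60, 90], [40, 60]] = 10·[3, 2][2, 3]ᵀ and M₂ = S₀ − 3·S₁ = [[10, 0], [10, 0]] = 10·[1, 1][1, 0]ᵀ, so take a₁ = [3, 2], b₁ = [2, 3], a₂ = [1, 1], b₂ = [1, 0].
Each slice is an integer combination of E₁ = a₁b₁ᵀ and E₂ = a₂b₂ᵀ: S₀ = 3·E₁ + E₂, S₁ = E₁ − 3·E₂, S₂ = 3·E₂; reading off coefficients, c₁ = [3, 1, 0] and c₂ = [1, -3, 3].
Hence T = [3, 2] ⊗ [2, 3] ⊗ [3, 1, 0] + [1, 1] ⊗ [1, 0] ⊗ [1, -3, 3], so rank(T) ≤ 2.
These bounds meet, so rank(T) = 2.

rank(T) = 2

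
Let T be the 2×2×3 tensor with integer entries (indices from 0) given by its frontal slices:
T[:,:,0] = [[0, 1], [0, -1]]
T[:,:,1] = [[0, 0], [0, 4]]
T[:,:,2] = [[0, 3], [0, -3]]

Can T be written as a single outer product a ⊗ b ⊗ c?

No

The mode-1 unfolding of T (rows indexed by i, columns by (j,k) = (0,0), (0,1), (0,2), (1,0), (1,1), (1,2)) is [[0, 0, 0, 1, 0, 3], [0, 0, 0, -1, 4, -3]].
There the 2×2 minor on rows i ∈ {0, 1}, columns (j,k) ∈ {(1,0), (1,1)} is det [[1, 0], [-1, 4]] = 4 ≠ 0, so this unfolding has rank ≥ 2; CP rank is at least every unfolding rank, so rank(T) ≥ 2.
In particular rank(T) ≥ 2 > 1, so T is not rank-1.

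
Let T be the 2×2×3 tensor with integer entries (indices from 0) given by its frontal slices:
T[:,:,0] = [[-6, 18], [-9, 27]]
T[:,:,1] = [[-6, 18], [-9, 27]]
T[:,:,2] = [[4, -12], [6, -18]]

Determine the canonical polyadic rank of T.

1

Lower bound: T ≠ 0 (e.g. T[0,0,0] = -6), so rank(T) ≥ 1.
Upper bound: the mode-1 fibre T[:,0,0] = [-6, -9] gives a = [2, 3] (primitive direction); the mode-2 fibre T[0,:,0] = [-6, 18] gives b = [1, -3]; then c[k] = T[0,0,k] / (a[0]·b[0]) = [-6, -6, 4] / 2 = [-3, -3, 2].
Expanding [2, 3] ⊗ [1, -3] ⊗ [-3, -3, 2] reproduces all 12 entries of T, so T = [2, 3] ⊗ [1, -3] ⊗ [-3, -3, 2] and rank(T) ≤ 1.
These bounds meet, so rank(T) = 1.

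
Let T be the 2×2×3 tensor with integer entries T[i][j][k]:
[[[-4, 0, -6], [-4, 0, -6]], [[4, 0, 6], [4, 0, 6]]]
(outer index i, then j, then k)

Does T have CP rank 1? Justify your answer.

If T = a (x) b (x) c then every fibre of T is a multiple of the corresponding factor, so read the factors off the fibres through the nonzero entry T[0,0,0] = -4.
The mode-1 fibre T[:,0,0] = [-4, 4] gives a = [1, -1] (primitive direction); the mode-2 fibre T[0,:,0] = [-4, -4] gives b = [1, 1]; then c[k] = T[0,0,k] / (a[0]·b[0]) = [-4, 0, -6] / 1 = [-4, 0, -6].
Expanding [1, -1] (x) [1, 1] (x) [-4, 0, -6] reproduces all 12 entries of T, so T = [1, -1] (x) [1, 1] (x) [-4, 0, -6] and rank(T) ≤ 1.
Equivalently every frontal slice T[:,:,k] is c[k] times the rank-1 matrix [1, -1] (x) [1, 1]. So T has rank 1 (it is nonzero).

Yes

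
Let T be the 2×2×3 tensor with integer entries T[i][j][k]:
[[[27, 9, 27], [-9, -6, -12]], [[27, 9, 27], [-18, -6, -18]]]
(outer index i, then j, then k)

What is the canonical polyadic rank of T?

Lower bound: the mode-3 unfolding of T (rows indexed by k, columns by (i,j) = (0,0), (0,1), (1,0), (1,1)) is [[27, -9, 27, -18], [9, -6, 9, -6], [27, -12, 27, -18]].
There the 2×2 minor on rows k ∈ {0, 1}, columns (i,j) ∈ {(0,0), (0,1)} is det [[27, -9], [9, -6]] = -81 ≠ 0, so this unfolding has rank ≥ 2; CP rank is at least every unfolding rank, so rank(T) ≥ 2. (This is only a lower bound: in general the CP rank may exceed every unfolding rank, so we still need to exhibit 2 rank-1 terms summing to T.)
Upper bound — finding two terms. Write S_k = T[:,:,k] for the frontal slices: S₀ = [[27, -9], [27, -18]], S₁ = [[9, -6], [9, -6]], S₂ = [[27, -12], [27, -18]].
If T = a₁ ⊗ b₁ ⊗ c₁ + a₂ ⊗ b₂ ⊗ c₂ then each S_k = c₁[k]·a₁b₁ᵀ + c₂[k]·a₂b₂ᵀ. S₀ and S₁ are linearly independent, so a₁b₁ᵀ and a₂b₂ᵀ must span the same plane of matrices: they are the rank-1 matrices of the form x·S₀ + y·S₁.
det(x·S₀ + y·S₁) is −243·x² − 81·xy = (-81)·(3·x + y)(x), vanishing at (x:y) = (1:-3) and (0:1).
M₁ = S₀ − 3·S₁ = [[0, 9], [0, 0]] = 9·[1, 0][0, 1]ᵀ and M₂ = S₁ = [[9, -6], [9, -6]] = 3·[1, 1][3, -2]ᵀ, so take a₁ = [1, 0], b₁ = [0, 1], a₂ = [1, 1], b₂ = [3, -2].
Each slice is an integer combination of E₁ = a₁b₁ᵀ and E₂ = a₂b₂ᵀ: S₀ = 9·E₁ + 9·E₂, S₁ = 3·E₂, S₂ = 6·E₁ + 9·E₂; reading off coefficients, c₁ = [9, 0, 6] and c₂ = [9, 3, 9].
Hence T = [1, 0] ⊗ [0, 1] ⊗ [9, 0, 6] + [1, 1] ⊗ [3, -2] ⊗ [9, 3, 9], so rank(T) ≤ 2.
These bounds meet, so rank(T) = 2.

2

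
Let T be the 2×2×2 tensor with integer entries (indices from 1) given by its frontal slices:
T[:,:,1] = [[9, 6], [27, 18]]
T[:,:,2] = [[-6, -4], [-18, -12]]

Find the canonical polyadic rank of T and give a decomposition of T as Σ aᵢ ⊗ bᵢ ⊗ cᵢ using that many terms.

rank(T) = 1

Lower bound: T ≠ 0 (e.g. T[1,1,1] = 9), so rank(T) ≥ 1.
Upper bound: if T = a ⊗ b ⊗ c then every fibre of T is a multiple of the corresponding factor, so read the factors off the fibres through the nonzero entry T[1,1,1] = 9.
The mode-1 fibre T[:,1,1] = [9, 27] gives a = (1, 3) (primitive direction); the mode-2 fibre T[1,:,1] = [9, 6] gives b = (3, 2); then c[k] = T[1,1,k] / (a[1]·b[1]) = [9, -6] / 3 = (3, -2).
Expanding (1, 3) ⊗ (3, 2) ⊗ (3, -2) reproduces all 8 entries of T, so T = (1, 3) ⊗ (3, 2) ⊗ (3, -2) and rank(T) ≤ 1.
These bounds meet, so rank(T) = 1.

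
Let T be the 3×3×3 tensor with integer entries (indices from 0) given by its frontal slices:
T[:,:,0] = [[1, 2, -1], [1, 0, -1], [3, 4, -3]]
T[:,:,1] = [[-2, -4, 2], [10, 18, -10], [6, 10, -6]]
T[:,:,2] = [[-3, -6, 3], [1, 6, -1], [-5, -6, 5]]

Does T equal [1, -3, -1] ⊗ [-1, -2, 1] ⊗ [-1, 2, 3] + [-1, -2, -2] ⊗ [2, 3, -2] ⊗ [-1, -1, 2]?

No

Reconstruct entry (0,0,0) from the claimed factors: Σₗ aₗ[0]bₗ[0]cₗ[0] = (1)·(-1)·(-1) + (-1)·(2)·(-1) = 3, but T[0,0,0] = 1. The claim is false.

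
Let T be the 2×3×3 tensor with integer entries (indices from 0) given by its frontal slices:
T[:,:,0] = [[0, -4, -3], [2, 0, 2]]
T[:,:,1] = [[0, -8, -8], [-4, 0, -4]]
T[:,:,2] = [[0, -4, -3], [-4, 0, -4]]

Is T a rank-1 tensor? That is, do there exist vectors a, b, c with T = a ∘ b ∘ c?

The mode-3 unfolding of T (rows indexed by k, columns by (i,j) = (0,0), (0,1), (0,2), (1,0), (1,1), (1,2)) is [[0, -4, -3, 2, 0, 2], [0, -8, -8, -4, 0, -4], [0, -4, -3, -4, 0, -4]].
There the 3×3 minor on rows k ∈ {0, 1, 2}, columns (i,j) ∈ {(0,1), (0,2), (1,0)} is det [[-4, -3, 2], [-8, -8, -4], [-4, -3, -4]] = -48 ≠ 0, so this unfolding has rank ≥ 3; CP rank is at least every unfolding rank, so rank(T) ≥ 3.
In particular rank(T) ≥ 3 > 1, so T is not rank-1.

No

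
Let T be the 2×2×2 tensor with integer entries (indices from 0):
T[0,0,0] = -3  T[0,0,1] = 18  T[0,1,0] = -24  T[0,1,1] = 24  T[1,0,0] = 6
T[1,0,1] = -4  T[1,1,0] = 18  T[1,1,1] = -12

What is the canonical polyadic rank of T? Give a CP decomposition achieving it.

Lower bound: in the mode-1 unfolding of T (rows indexed by i, columns by (j,k)) the 2×2 minor on rows i ∈ {0, 1}, columns (j,k) ∈ {(0,0), (0,1)} is det [[-3, 18], [6, -4]] = -96 ≠ 0, so that unfolding has rank ≥ 2 and hence rank(T) ≥ 2 (CP rank is at least every unfolding rank, though it can be larger).
Upper bound: with S_k = T[:,:,k], the two rank-1 terms a₁b₁ᵀ, a₂b₂ᵀ are the rank-1 members of the pencil x·S₀ + y·S₁.
det(x·S₀ + y·S₁) is 90·x² + 120·xy − 120·y² = 30·(3·x − 2·y)(x + 2·y), vanishing at (x:y) = (2:3) and (2:-1).
M₁ = 2·S₀ + 3·S₁ = [[48, 24], [0, 0]] = 24·(1, 0)(2, 1)ᵀ and M₂ = 2·S₀ − S₁ = [[-24, -72], [16, 48]] = (-8)·(3, -2)(1, 3)ᵀ, so take a₁ = (1, 0), b₁ = (2, 1), a₂ = (3, -2), b₂ = (1, 3).
Each slice is an integer combination of E₁ = a₁b₁ᵀ and E₂ = a₂b₂ᵀ: S₀ = 3·E₁ − 3·E₂, S₁ = 6·E₁ + 2·E₂; reading off coefficients, c₁ = (3, 6) and c₂ = (-3, 2).
Hence T = (1, 0) ⊗ (2, 1) ⊗ (3, 6) + (3, -2) ⊗ (1, 3) ⊗ (-3, 2), so rank(T) ≤ 2.
These bounds meet, so rank(T) = 2.

rank(T) = 2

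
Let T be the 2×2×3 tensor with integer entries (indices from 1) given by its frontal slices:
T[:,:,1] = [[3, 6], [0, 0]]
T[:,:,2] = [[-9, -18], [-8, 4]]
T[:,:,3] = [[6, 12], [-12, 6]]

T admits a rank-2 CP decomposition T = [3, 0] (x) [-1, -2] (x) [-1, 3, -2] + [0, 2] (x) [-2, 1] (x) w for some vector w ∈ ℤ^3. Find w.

w = [0, 2, 3]

Subtract the known terms from T to get the rank-1 residual R = [0, 2] (x) [-2, 1] (x) w, so R[i,j,k] = a[i]·b[j]·w[k]. Pick indices with nonzero a[2]·b[1] = (2)·(-2) = -4. Only the fibre through (2,1,·) is needed: R[2,1,:] = T[2,1,:] − Σₗ aₗ[2]bₗ[1]cₗ = [0, -8, -12] − (0)·(-1)·[-1, 3, -2] = [0, -8, -12]. Then w[k] = R[2,1,k] / -4 for each k, giving w = [0, -8, -12] / -4 = [0, 2, 3].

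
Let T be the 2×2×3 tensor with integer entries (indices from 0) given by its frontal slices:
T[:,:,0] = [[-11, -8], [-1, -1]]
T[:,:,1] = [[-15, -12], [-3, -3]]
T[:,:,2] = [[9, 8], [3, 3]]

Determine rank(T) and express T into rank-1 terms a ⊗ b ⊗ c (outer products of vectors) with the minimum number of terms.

Lower bound: the mode-2 unfolding of T (rows indexed by j, columns by (i,k) = (0,0), (0,1), (0,2), (1,0), (1,1), (1,2)) is [[-11, -15, 9, -1, -3, 3], [-8, -12, 8, -1, -3, 3]].
There the 2×2 minor on rows j ∈ {0, 1}, columns (i,k) ∈ {(0,0), (0,1)} is det [[-11, -15], [-8, -12]] = 12 ≠ 0, so this unfolding has rank ≥ 2; CP rank is at least every unfolding rank, so rank(T) ≥ 2. (Flattening ranks never certify an upper bound on CP rank; for that we must actually write T with 2 rank-1 terms.)
Upper bound — finding two terms. Write S_k = T[:,:,k] for the frontal slices: S₀ = [[-11, -8], [-1, -1]], S₁ = [[-15, -12], [-3, -3]], S₂ = [[9, 8], [3, 3]].
If T = a₁ ⊗ b₁ ⊗ c₁ + a₂ ⊗ b₂ ⊗ c₂ then each S_k = c₁[k]·a₁b₁ᵀ + c₂[k]·a₂b₂ᵀ. S₀ and S₁ are linearly independent, so a₁b₁ᵀ and a₂b₂ᵀ must span the same plane of matrices: they are the rank-1 matrices of the form x·S₀ + y·S₁.
det(x·S₀ + y·S₁) is 3·x² + 12·xy + 9·y² = 3·(x + 3·y)(x + y), vanishing at (x:y) = (3:-1) and (1:-1).
M₁ = 3·S₀ − S₁ = [[-18, -12], [0, 0]] = (-6)·[1, 0][3, 2]ᵀ and M₂ = S₀ − S₁ = [[4, 4], [2, 2]] = 2·[2, 1][1, 1]ᵀ, so take a₁ = [1, 0], b₁ = [3, 2], a₂ = [2, 1], b₂ = [1, 1].
Each slice is an integer combination of E₁ = a₁b₁ᵀ and E₂ = a₂b₂ᵀ: S₀ = −3·E₁ − E₂, S₁ = −3·E₁ − 3·E₂, S₂ = E₁ + 3·E₂; reading off coefficients, c₁ = [-3, -3, 1] and c₂ = [-1, -3, 3].
Hence T = [1, 0] ⊗ [3, 2] ⊗ [-3, -3, 1] + [2, 1] ⊗ [1, 1] ⊗ [-1, -3, 3], so rank(T) ≤ 2.
These bounds meet, so rank(T) = 2.

rank(T) = 2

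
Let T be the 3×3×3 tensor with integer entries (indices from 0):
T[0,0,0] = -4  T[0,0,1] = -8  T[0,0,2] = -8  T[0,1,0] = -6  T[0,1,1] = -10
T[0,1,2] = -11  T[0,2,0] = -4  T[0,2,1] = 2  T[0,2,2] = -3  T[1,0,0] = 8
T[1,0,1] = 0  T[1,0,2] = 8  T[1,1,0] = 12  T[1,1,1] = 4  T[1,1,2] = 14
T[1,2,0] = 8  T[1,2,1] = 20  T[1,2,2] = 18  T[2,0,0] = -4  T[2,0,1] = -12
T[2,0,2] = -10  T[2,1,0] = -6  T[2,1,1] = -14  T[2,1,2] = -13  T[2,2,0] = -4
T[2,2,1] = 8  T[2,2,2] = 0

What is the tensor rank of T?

Lower bound: the mode-3 unfolding of T (rows indexed by k, columns by (i,j) = (0,0), (0,1), (0,2), (1,0), (1,1), (1,2), (2,0), (2,1), (2,2)) is [[-4, -6, -4, 8, 12, 8, -4, -6, -4], [-8, -10, 2, 0, 4, 20, -12, -14, 8], [-8, -11, -3, 8, 14, 18, -10, -13, 0]].
There the 2×2 minor on rows k ∈ {0, 1}, columns (i,j) ∈ {(0,0), (0,1)} is det [[-4, -6], [-8, -10]] = -8 ≠ 0, so this unfolding has rank ≥ 2; CP rank is at least every unfolding rank, so rank(T) ≥ 2. (Unfolding ranks only ever bound the CP rank from below — rank(T) can be strictly larger than all of them — so the matching upper bound has to come from an explicit 2-term decomposition.)
Upper bound — finding two terms. Write S_k = T[:,:,k] for the frontal slices: S₀ = [[-4, -6, -4], [8, 12, 8], [-4, -6, -4]], S₁ = [[-8, -10, 2], [0, 4, 20], [-12, -14, 8]], S₂ = [[-8, -11, -3], [8, 14, 18], [-10, -13, 0]].
If T = a₁ ⊗ b₁ ⊗ c₁ + a₂ ⊗ b₂ ⊗ c₂ then each S_k = c₁[k]·a₁b₁ᵀ + c₂[k]·a₂b₂ᵀ. S₀ and S₁ are linearly independent, so a₁b₁ᵀ and a₂b₂ᵀ must span the same plane of matrices: they are the rank-1 matrices of the form x·S₀ + y·S₁.
The 2×2 minor of x·S₀ + y·S₁ on rows {0,1}, columns {0,1} is −32·xy − 32·y² = (-32)·(y)(x + y), vanishing at (x:y) = (1:0) and (1:-1).
M₁ = S₀ = [[-4, -6, -4], [8, 12, 8], [-4, -6, -4]] = (-2)·[1, -2, 1][2, 3, 2]ᵀ and M₂ = S₀ − S₁ = [[4, 4, -6], [8, 8, -12], [8, 8, -12]] = 2·[1, 2, 2][2, 2, -3]ᵀ, so take a₁ = [1, -2, 1], b₁ = [2, 3, 2], a₂ = [1, 2, 2], b₂ = [2, 2, -3].
Each slice is an integer combination of E₁ = a₁b₁ᵀ and E₂ = a₂b₂ᵀ: S₀ = −2·E₁, S₁ = −2·E₁ − 2·E₂, S₂ = −3·E₁ − E₂; reading off coefficients, c₁ = [-2, -2, -3] and c₂ = [0, -2, -1].
Hence T = [1, -2, 1] ⊗ [2, 3, 2] ⊗ [-2, -2, -3] + [1, 2, 2] ⊗ [2, 2, -3] ⊗ [0, -2, -1], so rank(T) ≤ 2.
These bounds meet, so rank(T) = 2.

2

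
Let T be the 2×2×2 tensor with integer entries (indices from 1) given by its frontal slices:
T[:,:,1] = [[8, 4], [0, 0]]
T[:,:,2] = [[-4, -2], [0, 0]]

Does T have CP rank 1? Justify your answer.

Yes

If T = a ⊗ b ⊗ c then every fibre of T is a multiple of the corresponding factor, so read the factors off the fibres through the nonzero entry T[1,1,1] = 8.
The mode-1 fibre T[:,1,1] = [8, 0] gives a = [1, 0] (primitive direction); the mode-2 fibre T[1,:,1] = [8, 4] gives b = [2, 1]; then c[k] = T[1,1,k] / (a[1]·b[1]) = [8, -4] / 2 = [4, -2].
Expanding [1, 0] ⊗ [2, 1] ⊗ [4, -2] reproduces all 8 entries of T, so T = [1, 0] ⊗ [2, 1] ⊗ [4, -2] and rank(T) ≤ 1.
Equivalently every frontal slice T[:,:,k] is c[k] times the rank-1 matrix [1, 0] ⊗ [2, 1]. So T has rank 1 (it is nonzero).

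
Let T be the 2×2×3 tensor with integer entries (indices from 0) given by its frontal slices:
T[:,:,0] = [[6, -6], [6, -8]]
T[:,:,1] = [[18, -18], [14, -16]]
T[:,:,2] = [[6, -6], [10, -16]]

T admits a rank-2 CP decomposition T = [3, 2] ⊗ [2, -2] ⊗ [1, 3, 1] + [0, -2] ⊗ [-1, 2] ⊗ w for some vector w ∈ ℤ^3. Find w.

Subtract the known terms from T to get the rank-1 residual R = [0, -2] ⊗ [-1, 2] ⊗ w, so R[i,j,k] = a[i]·b[j]·w[k]. Pick indices with nonzero a[1]·b[0] = (-2)·(-1) = 2. Only the fibre through (1,0,·) is needed: R[1,0,:] = T[1,0,:] − Σₗ aₗ[1]bₗ[0]cₗ = [6, 14, 10] − (2)·(2)·[1, 3, 1] = [2, 2, 6]. Then w[k] = R[1,0,k] / 2 for each k, giving w = [2, 2, 6] / 2 = [1, 1, 3].

w = [1, 1, 3]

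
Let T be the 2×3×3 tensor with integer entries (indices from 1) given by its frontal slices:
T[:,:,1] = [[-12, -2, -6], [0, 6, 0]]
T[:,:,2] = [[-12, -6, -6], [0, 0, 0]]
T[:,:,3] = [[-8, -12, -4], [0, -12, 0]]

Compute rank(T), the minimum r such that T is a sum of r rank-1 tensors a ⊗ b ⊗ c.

Lower bound: the mode-3 unfolding of T (rows indexed by k, columns by (i,j) = (1,1), (1,2), (1,3), (2,1), (2,2), (2,3)) is [[-12, -2, -6, 0, 6, 0], [-12, -6, -6, 0, 0, 0], [-8, -12, -4, 0, -12, 0]].
There the 2×2 minor on rows k ∈ {1, 2}, columns (i,j) ∈ {(1,1), (1,2)} is det [[-12, -2], [-12, -6]] = 48 ≠ 0, so this unfolding has rank ≥ 2; CP rank is at least every unfolding rank, so rank(T) ≥ 2. (This is only a lower bound: in general the CP rank may exceed every unfolding rank, so we still need to exhibit 2 rank-1 terms summing to T.)
Upper bound — finding two terms. Write S_k = T[:,:,k] for the frontal slices: S₁ = [[-12, -2, -6], [0, 6, 0]], S₂ = [[-12, -6, -6], [0, 0, 0]], S₃ = [[-8, -12, -4], [0, -12, 0]].
If T = a₁ ⊗ b₁ ⊗ c₁ + a₂ ⊗ b₂ ⊗ c₂ then each S_k = c₁[k]·a₁b₁ᵀ + c₂[k]·a₂b₂ᵀ. S₁ and S₂ are linearly independent, so a₁b₁ᵀ and a₂b₂ᵀ must span the same plane of matrices: they are the rank-1 matrices of the form x·S₁ + y·S₂.
The 2×2 minor of x·S₁ + y·S₂ on rows {1,2}, columns {1,2} is −72·x² − 72·xy = (-72)·(x + y)(x), vanishing at (x:y) = (1:-1) and (0:1).
M₁ = S₁ − S₂ = [[0, 4, 0], [0, 6, 0]] = 2·[2, 3][0, 1, 0]ᵀ and M₂ = S₂ = [[-12, -6, -6], [0, 0, 0]] = (-6)·[1, 0][2, 1, 1]ᵀ, so take a₁ = [2, 3], b₁ = [0, 1, 0], a₂ = [1, 0], b₂ = [2, 1, 1].
Each slice is an integer combination of E₁ = a₁b₁ᵀ and E₂ = a₂b₂ᵀ: S₁ = 2·E₁ − 6·E₂, S₂ = −6·E₂, S₃ = −4·E₁ − 4·E₂; reading off coefficients, c₁ = [2, 0, -4] and c₂ = [-6, -6, -4].
Hence T = [2, 3] ⊗ [0, 1, 0] ⊗ [2, 0, -4] + [1, 0] ⊗ [2, 1, 1] ⊗ [-6, -6, -4], so rank(T) ≤ 2.
These bounds meet, so rank(T) = 2.

2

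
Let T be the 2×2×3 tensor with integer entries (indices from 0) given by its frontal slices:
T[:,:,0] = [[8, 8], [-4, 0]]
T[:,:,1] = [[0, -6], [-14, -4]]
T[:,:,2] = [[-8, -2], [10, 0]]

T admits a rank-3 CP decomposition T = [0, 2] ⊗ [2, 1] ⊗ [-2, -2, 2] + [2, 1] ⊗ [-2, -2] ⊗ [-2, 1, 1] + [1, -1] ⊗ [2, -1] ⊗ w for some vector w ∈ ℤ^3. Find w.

w = [0, 2, -2]

Subtract the known terms from T to get the rank-1 residual R = [1, -1] ⊗ [2, -1] ⊗ w, so R[i,j,k] = a[i]·b[j]·w[k]. Pick indices with nonzero a[0]·b[0] = (1)·(2) = 2. Only the fibre through (0,0,·) is needed: R[0,0,:] = T[0,0,:] − Σₗ aₗ[0]bₗ[0]cₗ = [8, 0, -8] − (0)·(2)·[-2, -2, 2] − (2)·(-2)·[-2, 1, 1] = [0, 4, -4]. Then w[k] = R[0,0,k] / 2 for each k, giving w = [0, 4, -4] / 2 = [0, 2, -2].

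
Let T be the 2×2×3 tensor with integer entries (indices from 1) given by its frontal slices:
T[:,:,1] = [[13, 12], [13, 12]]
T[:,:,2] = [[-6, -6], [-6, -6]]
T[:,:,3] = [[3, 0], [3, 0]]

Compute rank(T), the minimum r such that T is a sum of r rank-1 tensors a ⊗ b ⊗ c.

Lower bound: in the mode-3 unfolding of T (rows indexed by k, columns by (i,j)) the 2×2 minor on rows k ∈ {1, 2}, columns (i,j) ∈ {(1,1), (1,2)} is det [[13, 12], [-6, -6]] = -6 ≠ 0, so that unfolding has rank ≥ 2 and hence rank(T) ≥ 2 (CP rank is at least every unfolding rank, though it can be larger).
Upper bound: T[i,:,:] = a[i]·M for every slice, with a = (1, 1) and M = [[13, -6, 3], [12, -6, 0]] (rows j, columns k).
Splitting M by its rows (j = 1, 2), M = (1, 0)(13, -6, 3)ᵀ + (0, 1)(12, -6, 0)ᵀ.
Hence T = (1, 1) ⊗ (1, 0) ⊗ (13, -6, 3) + (1, 1) ⊗ (0, 1) ⊗ (12, -6, 0), so rank(T) ≤ 2.
These bounds meet, so rank(T) = 2.

2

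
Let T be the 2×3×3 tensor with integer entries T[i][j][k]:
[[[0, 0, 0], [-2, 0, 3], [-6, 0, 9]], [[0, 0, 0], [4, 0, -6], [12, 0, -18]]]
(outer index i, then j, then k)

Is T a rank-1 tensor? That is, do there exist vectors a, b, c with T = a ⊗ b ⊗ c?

Yes

The mode-1 fibre T[:,1,0] = [-2, 4] gives a = [1, -2] (primitive direction); the mode-2 fibre T[0,:,0] = [0, -2, -6] gives b = [0, 1, 3]; then c[k] = T[0,1,k] / (a[0]·b[1]) = [-2, 0, 3] / 1 = [-2, 0, 3].
Expanding [1, -2] ⊗ [0, 1, 3] ⊗ [-2, 0, 3] reproduces all 18 entries of T, so T = [1, -2] ⊗ [0, 1, 3] ⊗ [-2, 0, 3] and rank(T) ≤ 1.
Equivalently every frontal slice T[:,:,k] is c[k] times the rank-1 matrix [1, -2] ⊗ [0, 1, 3]. So T has rank 1 (it is nonzero).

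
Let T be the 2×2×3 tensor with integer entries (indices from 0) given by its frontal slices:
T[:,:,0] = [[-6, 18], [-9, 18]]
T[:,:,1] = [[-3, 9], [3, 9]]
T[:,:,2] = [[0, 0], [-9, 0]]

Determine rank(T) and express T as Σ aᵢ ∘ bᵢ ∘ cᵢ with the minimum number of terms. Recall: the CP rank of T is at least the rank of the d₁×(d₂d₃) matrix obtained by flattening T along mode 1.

Lower bound: the mode-2 unfolding of T (rows indexed by j, columns by (i,k) = (0,0), (0,1), (0,2), (1,0), (1,1), (1,2)) is [[-6, -3, 0, -9, 3, -9], [18, 9, 0, 18, 9, 0]].
There the 2×2 minor on rows j ∈ {0, 1}, columns (i,k) ∈ {(0,0), (1,0)} is det [[-6, -9], [18, 18]] = 54 ≠ 0, so this unfolding has rank ≥ 2; CP rank is at least every unfolding rank, so rank(T) ≥ 2. (Flattening ranks never certify an upper bound on CP rank; for that we must actually write T with 2 rank-1 terms.)
Upper bound — finding two terms. Write S_k = T[:,:,k] for the frontal slices: S₀ = [[-6, 18], [-9, 18]], S₁ = [[-3, 9], [3, 9]], S₂ = [[0, 0], [-9, 0]].
If T = a₁ ∘ b₁ ∘ c₁ + a₂ ∘ b₂ ∘ c₂ then each S_k = c₁[k]·a₁b₁ᵀ + c₂[k]·a₂b₂ᵀ. S₀ and S₁ are linearly independent, so a₁b₁ᵀ and a₂b₂ᵀ must span the same plane of matrices: they are the rank-1 matrices of the form x·S₀ + y·S₁.
det(x·S₀ + y·S₁) is 54·x² − 81·xy − 54·y² = 27·(x − 2·y)(2·x + y), vanishing at (x:y) = (2:1) and (1:-2).
M₁ = 2·S₀ + S₁ = [[-15, 45], [-15, 45]] = (-15)·[1, 1][1, -3]ᵀ and M₂ = S₀ − 2·S₁ = [[0, 0], [-15, 0]] = (-15)·[0, 1][1, 0]ᵀ, so take a₁ = [1, 1], b₁ = [1, -3], a₂ = [0, 1], b₂ = [1, 0].
Each slice is an integer combination of E₁ = a₁b₁ᵀ and E₂ = a₂b₂ᵀ: S₀ = −6·E₁ − 3·E₂, S₁ = −3·E₁ + 6·E₂, S₂ = −9·E₂; reading off coefficients, c₁ = [-6, -3, 0] and c₂ = [-3, 6, -9].
Hence T = [1, 1] ∘ [1, -3] ∘ [-6, -3, 0] + [0, 1] ∘ [1, 0] ∘ [-3, 6, -9], so rank(T) ≤ 2.
These bounds meet, so rank(T) = 2.
Check entry T[0,0,2] = 0: (1)·(1)·(0) + (0)·(1)·(-9) = 0.

rank(T) = 2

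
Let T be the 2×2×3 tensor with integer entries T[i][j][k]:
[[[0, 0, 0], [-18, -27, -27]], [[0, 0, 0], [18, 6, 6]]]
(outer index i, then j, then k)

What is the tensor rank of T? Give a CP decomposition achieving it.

Lower bound: the mode-1 unfolding of T (rows indexed by i, columns by (j,k) = (0,0), (0,1), (0,2), (1,0), (1,1), (1,2)) is [[0, 0, 0, -18, -27, -27], [0, 0, 0, 18, 6, 6]].
There the 2×2 minor on rows i ∈ {0, 1}, columns (j,k) ∈ {(1,0), (1,1)} is det [[-18, -27], [18, 6]] = 378 ≠ 0, so this unfolding has rank ≥ 2; CP rank is at least every unfolding rank, so rank(T) ≥ 2. (Unfolding ranks only ever bound the CP rank from below — rank(T) can be strictly larger than all of them — so the matching upper bound has to come from an explicit 2-term decomposition.)
Upper bound — finding two terms. Every mode-2 slice of T is a multiple of one matrix: T[:,j,:] = b[j]·M with b = [0, 1] and M = [[-18, -27, -27], [18, 6, 6]] (rows indexed by i, columns by k). So it suffices to write M as a sum of two rank-1 matrices.
Splitting M by its rows (i = 0, 1), M = [1, 0][-18, -27, -27]ᵀ + [0, 1][18, 6, 6]ᵀ.
Hence T = [1, 0] ⊗ [0, 1] ⊗ [-18, -27, -27] + [0, 1] ⊗ [0, 1] ⊗ [18, 6, 6], so rank(T) ≤ 2.
These bounds meet, so rank(T) = 2.

rank(T) = 2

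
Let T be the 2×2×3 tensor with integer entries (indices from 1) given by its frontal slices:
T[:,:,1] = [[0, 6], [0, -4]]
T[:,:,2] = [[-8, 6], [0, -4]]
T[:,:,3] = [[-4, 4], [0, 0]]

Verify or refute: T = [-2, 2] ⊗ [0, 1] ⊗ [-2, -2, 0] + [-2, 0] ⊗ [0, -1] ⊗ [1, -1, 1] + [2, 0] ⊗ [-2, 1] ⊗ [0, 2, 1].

Yes

Reconstruct entrywise from the claimed factors. For example, T[1,2,1] = 6 and Σₗ aₗ[1]bₗ[2]cₗ[1] = (-2)·(1)·(-2) + (-2)·(-1)·(1) + (2)·(1)·(0) = 6; checking all 12 entries, every one matches. The claim holds.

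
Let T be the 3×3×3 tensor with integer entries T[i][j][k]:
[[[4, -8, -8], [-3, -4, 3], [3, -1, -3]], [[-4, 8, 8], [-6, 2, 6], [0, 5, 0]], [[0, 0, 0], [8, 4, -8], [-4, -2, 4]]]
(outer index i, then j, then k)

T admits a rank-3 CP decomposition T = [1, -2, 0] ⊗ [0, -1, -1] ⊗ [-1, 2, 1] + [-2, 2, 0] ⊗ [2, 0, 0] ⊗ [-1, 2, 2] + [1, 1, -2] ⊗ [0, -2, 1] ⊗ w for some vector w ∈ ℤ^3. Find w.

w = [2, 1, -2]

Subtract the known terms from T to get the rank-1 residual R = [1, 1, -2] ⊗ [0, -2, 1] ⊗ w, so R[i,j,k] = a[i]·b[j]·w[k]. Pick indices with nonzero a[0]·b[1] = (1)·(-2) = -2. Only the fibre through (0,1,·) is needed: R[0,1,:] = T[0,1,:] − Σₗ aₗ[0]bₗ[1]cₗ = [-3, -4, 3] − (1)·(-1)·[-1, 2, 1] − (-2)·(0)·[-1, 2, 2] = [-4, -2, 4]. Then w[k] = R[0,1,k] / -2 for each k, giving w = [-4, -2, 4] / -2 = [2, 1, -2].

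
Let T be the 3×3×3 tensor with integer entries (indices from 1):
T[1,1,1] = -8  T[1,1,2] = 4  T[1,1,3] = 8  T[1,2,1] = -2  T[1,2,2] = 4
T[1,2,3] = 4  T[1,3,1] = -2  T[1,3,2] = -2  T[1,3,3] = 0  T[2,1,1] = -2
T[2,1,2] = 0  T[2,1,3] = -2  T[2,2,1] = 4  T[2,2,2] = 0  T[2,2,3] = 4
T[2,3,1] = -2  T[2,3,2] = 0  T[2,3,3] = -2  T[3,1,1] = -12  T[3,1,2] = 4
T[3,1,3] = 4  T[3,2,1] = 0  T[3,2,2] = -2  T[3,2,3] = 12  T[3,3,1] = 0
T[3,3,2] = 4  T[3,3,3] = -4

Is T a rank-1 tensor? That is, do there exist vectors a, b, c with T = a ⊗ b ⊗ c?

No

The mode-2 unfolding of T (rows indexed by j, columns by (i,k) = (1,1), (1,2), (1,3), (2,1), (2,2), (2,3), (3,1), (3,2), (3,3)) is [[-8, 4, 8, -2, 0, -2, -12, 4, 4], [-2, 4, 4, 4, 0, 4, 0, -2, 12], [-2, -2, 0, -2, 0, -2, 0, 4, -4]].
There the 3×3 minor on rows j ∈ {1, 2, 3}, columns (i,k) ∈ {(1,1), (1,2), (2,1)} is det [[-8, 4, -2], [-2, 4, 4], [-2, -2, -2]] = -72 ≠ 0, so this unfolding has rank ≥ 3; CP rank is at least every unfolding rank, so rank(T) ≥ 3.
In particular rank(T) ≥ 3 > 1, so T is not rank-1.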